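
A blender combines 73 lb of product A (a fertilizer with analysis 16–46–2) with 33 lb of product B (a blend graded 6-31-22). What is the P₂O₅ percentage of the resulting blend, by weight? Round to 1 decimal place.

41.3% P₂O₅

Total mass = 73 + 33 = 106 lb.
P₂O₅ mass = 46%×73 + 31%×33 = 43.81 lb.
% P₂O₅ = 43.81 / 106 = 41.3302%.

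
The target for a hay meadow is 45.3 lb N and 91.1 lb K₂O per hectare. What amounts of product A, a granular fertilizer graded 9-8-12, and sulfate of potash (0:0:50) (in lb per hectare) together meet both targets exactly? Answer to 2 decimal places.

503.33 lb product A, 61.40 lb sulfate of potash

Per-hectare balance (a = product A, b = sulfate of potash):
N: 0.09·a + 0·b = 45.3
K₂O: 0.12·a + 0.5·b = 91.1
Solving simultaneously: a = 503.333, b = 61.4.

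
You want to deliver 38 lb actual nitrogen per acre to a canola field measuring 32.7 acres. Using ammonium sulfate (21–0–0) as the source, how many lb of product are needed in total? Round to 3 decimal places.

Product per acre = 38 / 21% = 180.952 lb.
Total product = 180.952 × 32.7 = 5917.1429 lb.

5917.143 lb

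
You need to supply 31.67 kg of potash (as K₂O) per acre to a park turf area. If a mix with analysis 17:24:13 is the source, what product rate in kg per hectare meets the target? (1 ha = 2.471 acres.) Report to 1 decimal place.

602.0 kg of product per hectare

Product per acre = 31.67 / 13% = 243.615 kg.
Convert to per hectare: 243.615 × 2.471 = 601.974 kg.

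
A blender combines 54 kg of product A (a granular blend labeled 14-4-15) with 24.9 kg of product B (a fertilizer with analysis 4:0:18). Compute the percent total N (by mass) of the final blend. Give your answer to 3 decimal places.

Total mass = 54 + 24.9 = 78.9 kg.
N mass = 14%×54 + 4%×24.9 = 8.556 kg.
% N = 8.556 / 78.9 = 10.8441%.

10.844% N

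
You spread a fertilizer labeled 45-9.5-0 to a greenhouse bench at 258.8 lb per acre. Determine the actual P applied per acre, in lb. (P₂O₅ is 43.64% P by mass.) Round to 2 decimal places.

P₂O₅ per acre = 258.8 × 9.5% = 24.586 lb.
Elemental P = 24.586 × 0.4364 = 10.7293 lb per acre.

10.73 lb P per acre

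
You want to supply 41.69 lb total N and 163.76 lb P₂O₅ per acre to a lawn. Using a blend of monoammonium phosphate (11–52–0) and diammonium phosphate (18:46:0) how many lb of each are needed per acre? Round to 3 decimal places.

With a, b = lb per acre of monoammonium phosphate and diammonium phosphate:
N: 0.11·a + 0.18·b = 41.69
P₂O₅: 0.52·a + 0.46·b = 163.76
Solving simultaneously: a = 239.5209, b = 85.2372.

239.521 lb monoammonium phosphate, 85.237 lb diammonium phosphate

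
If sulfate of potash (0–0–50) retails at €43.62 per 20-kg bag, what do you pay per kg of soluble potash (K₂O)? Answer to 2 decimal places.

K₂O in bag = 20 × 50% = 10 kg.
Cost per kg K₂O = €43.62 / 10 = €4.3620.

€4.36 per kg K₂O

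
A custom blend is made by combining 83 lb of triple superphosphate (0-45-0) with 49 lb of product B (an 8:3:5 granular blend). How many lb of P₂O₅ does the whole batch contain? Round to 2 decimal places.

P₂O₅ mass = 45%×83 + 3%×49 = 38.82 lb.

38.82 lb P₂O₅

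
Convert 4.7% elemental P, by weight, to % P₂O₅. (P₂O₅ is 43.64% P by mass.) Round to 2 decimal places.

%P₂O₅ = 4.7 / 0.4364 = 10.7699%.

10.77% P₂O₅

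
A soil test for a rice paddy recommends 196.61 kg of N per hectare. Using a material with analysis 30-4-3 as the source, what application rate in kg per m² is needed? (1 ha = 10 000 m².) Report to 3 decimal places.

0.066 kg of product per sq m

Product per hectare = 196.61 / 30% = 655.367 kg.
Convert to per m²: 655.367 × 0.0001 = 0.0655367 kg.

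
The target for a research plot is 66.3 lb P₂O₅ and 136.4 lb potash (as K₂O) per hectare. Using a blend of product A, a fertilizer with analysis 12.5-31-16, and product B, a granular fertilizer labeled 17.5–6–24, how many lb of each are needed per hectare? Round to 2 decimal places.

119.26 lb product A, 488.83 lb product B

With a, b = lb per hectare of product A and product B:
P₂O₅: 0.31·a + 0.06·b = 66.3
K₂O: 0.16·a + 0.24·b = 136.4
Eliminate b: (row1) − 0.06/0.24·(row2) → 0.27·a = 32.2, so a = 119.259.
Then b = (136.4 − 0.16·119.259) / 0.24 = 488.827.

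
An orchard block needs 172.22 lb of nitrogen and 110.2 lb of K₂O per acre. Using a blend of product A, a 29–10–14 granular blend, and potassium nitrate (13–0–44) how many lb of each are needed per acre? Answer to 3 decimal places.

Per-acre balance (a = product A, b = potassium nitrate):
N: 0.29·a + 0.13·b = 172.22
K₂O: 0.14·a + 0.44·b = 110.2
Solving simultaneously: a = 561.707495, b = 71.7294.

561.707 lb product A, 71.729 lb potassium nitrate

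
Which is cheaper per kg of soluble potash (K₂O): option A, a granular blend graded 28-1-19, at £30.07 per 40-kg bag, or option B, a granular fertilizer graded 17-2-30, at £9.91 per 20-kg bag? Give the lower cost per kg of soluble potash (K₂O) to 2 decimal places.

option A: K₂O per bag = 40 × 19% = 7.6 kg; cost = 30.07 / 7.6 = £3.9566/kg K₂O.
option B: K₂O per bag = 20 × 30% = 6 kg; cost = 9.91 / 6 = £1.6517/kg K₂O.
option B is cheaper.

£1.65 per kg K₂O (option B)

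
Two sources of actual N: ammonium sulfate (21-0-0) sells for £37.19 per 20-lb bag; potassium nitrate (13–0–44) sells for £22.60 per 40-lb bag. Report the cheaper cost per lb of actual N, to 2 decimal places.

ammonium sulfate: N per bag = 20 × 21% = 4.2 lb; cost = 37.19 / 4.2 = £8.8548/lb N.
potassium nitrate: N per bag = 40 × 13% = 5.2 lb; cost = 22.60 / 5.2 = £4.3462/lb N.
potassium nitrate is cheaper.

£4.35 per lb N (potassium nitrate)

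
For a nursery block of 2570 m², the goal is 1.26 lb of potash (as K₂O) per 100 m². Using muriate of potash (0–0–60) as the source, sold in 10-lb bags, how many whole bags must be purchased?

6 bags

Product per 100 m² = 1.26 / 60% = 2.1 lb.
Total product = 2.1 × 2570 / 100 = 53.97 lb.
Bags = ⌈53.97 / 10⌉ = 6.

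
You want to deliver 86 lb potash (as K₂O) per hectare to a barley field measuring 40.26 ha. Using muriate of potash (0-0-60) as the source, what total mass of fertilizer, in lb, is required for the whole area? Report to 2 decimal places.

5770.60 lb

Product per hectare = 86 / 60% = 143.333 lb.
Total product = 143.333 × 40.26 = 5770.6 lb.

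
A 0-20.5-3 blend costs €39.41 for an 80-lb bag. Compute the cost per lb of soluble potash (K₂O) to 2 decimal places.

€16.42 per lb K₂O

K₂O in bag = 80 × 3% = 2.4 lb.
Cost per lb K₂O = €39.41 / 2.4 = €16.4208.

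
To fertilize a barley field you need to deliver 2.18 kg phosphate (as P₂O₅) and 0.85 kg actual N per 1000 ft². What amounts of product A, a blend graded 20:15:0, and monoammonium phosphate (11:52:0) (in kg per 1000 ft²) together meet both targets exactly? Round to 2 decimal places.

2.31 kg product A, 3.53 kg monoammonium phosphate

With a, b = kg per 1000 ft² of product A and monoammonium phosphate:
P₂O₅: 0.15·a + 0.52·b = 2.18
N: 0.2·a + 0.11·b = 0.85
Solving simultaneously: a = 2.31086, b = 3.52571.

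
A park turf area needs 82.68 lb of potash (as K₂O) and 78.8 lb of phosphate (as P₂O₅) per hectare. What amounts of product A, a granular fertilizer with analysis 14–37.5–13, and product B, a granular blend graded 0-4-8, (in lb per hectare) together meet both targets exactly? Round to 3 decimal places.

120.839 lb product A, 837.137 lb product B

Per-hectare balance (a = product A, b = product B):
K₂O: 0.13·a + 0.08·b = 82.68
P₂O₅: 0.375·a + 0.04·b = 78.8
Eliminate b: (row1) − 0.08/0.04·(row2) → -0.62·a = -74.92, so a = 120.8387.
Then b = (78.8 − 0.375·120.8387) / 0.04 = 837.1371.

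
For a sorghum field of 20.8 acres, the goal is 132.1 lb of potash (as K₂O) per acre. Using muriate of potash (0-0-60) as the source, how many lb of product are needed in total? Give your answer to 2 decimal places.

Product per acre = 132.1 / 60% = 220.167 lb.
Total product = 220.167 × 20.8 = 4579.467 lb.

4579.47 lb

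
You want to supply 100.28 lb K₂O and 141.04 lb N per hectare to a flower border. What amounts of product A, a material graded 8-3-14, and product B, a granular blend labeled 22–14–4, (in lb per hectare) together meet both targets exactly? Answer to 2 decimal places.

594.93 lb product A, 424.75 lb product B

Let a = lb of product A, b = lb of product B (per hectare).
K₂O: 0.14·a + 0.04·b = 100.28
N: 0.08·a + 0.22·b = 141.04
Eliminate b: (row1) − 0.04/0.22·(row2) → 0.125455·a = 74.6364, so a = 594.928.
Then b = (141.04 − 0.08·594.928) / 0.22 = 424.754.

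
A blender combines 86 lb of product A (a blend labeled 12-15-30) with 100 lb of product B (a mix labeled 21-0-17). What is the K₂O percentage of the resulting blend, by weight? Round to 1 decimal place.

Total mass = 86 + 100 = 186 lb.
K₂O mass = 30%×86 + 17%×100 = 42.8 lb.
% K₂O = 42.8 / 186 = 23.0108%.

23.0% K₂O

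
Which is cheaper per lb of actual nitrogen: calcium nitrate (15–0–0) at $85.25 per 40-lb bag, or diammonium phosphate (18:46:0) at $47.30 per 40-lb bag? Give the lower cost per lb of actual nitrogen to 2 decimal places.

$6.57 per lb N (diammonium phosphate)

calcium nitrate: N per bag = 40 × 15% = 6 lb; cost = 85.25 / 6 = $14.2083/lb N.
diammonium phosphate: N per bag = 40 × 18% = 7.2 lb; cost = 47.30 / 7.2 = $6.5694/lb N.
diammonium phosphate is cheaper.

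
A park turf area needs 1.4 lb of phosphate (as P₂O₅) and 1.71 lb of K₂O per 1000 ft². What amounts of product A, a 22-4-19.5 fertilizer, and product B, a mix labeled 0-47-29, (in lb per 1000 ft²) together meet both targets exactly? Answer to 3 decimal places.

With a, b = lb per 1000 ft² of product A and product B:
P₂O₅: 0.04·a + 0.47·b = 1.4
K₂O: 0.195·a + 0.29·b = 1.71
Eliminate a: (row1) − 0.04/0.195·(row2) → 0.410513·b = 1.04923, so b = 2.5559.
Back-substitute: a = (1.4 − 0.47·2.5559) / 0.04 = 4.96814.

4.968 lb product A, 2.556 lb product B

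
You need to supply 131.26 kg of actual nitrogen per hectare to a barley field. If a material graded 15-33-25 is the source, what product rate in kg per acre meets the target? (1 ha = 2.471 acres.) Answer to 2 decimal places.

Product per hectare = 131.26 / 15% = 875.067 kg.
Convert to per acre: 875.067 × 0.404694 = 354.1346 kg.

354.13 kg of product per acre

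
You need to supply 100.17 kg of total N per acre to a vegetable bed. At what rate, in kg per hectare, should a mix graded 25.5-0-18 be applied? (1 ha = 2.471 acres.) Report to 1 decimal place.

970.7 kg of product per hectare

Product per acre = 100.17 / 25.5% = 392.824 kg.
Convert to per hectare: 392.824 × 2.471 = 970.667 kg.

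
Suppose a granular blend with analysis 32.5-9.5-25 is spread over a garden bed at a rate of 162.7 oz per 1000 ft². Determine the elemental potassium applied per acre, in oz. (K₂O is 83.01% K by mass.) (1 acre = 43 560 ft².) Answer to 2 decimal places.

K₂O per 1000 ft² = 162.7 × 25% = 40.675 oz.
Elemental K = 40.675 × 0.8301 = 33.7643 oz per 1000 ft².
Convert to per acre: 33.7643 × 43.56 = 1470.774 oz.

1470.77 oz K per acre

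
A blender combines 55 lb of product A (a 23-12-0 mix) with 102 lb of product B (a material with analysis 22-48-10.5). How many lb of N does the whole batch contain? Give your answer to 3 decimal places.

35.090 lb N

N mass = 23%×55 + 22%×102 = 35.09 lb.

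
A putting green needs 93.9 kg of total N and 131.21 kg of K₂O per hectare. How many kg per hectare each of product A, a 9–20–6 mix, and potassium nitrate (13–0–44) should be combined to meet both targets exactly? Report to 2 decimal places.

With a, b = kg per hectare of product A and potassium nitrate:
N: 0.09·a + 0.13·b = 93.9
K₂O: 0.06·a + 0.44·b = 131.21
Solving simultaneously: a = 762.852, b = 194.179.

762.85 kg product A, 194.18 kg potassium nitrate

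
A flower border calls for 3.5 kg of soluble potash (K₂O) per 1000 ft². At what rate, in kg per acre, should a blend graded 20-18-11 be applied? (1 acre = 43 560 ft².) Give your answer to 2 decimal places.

1386.00 kg of product per acre

Product per 1000 ft² = 3.5 / 11% = 31.8182 kg.
Convert to per acre: 31.8182 × 43.56 = 1386 kg.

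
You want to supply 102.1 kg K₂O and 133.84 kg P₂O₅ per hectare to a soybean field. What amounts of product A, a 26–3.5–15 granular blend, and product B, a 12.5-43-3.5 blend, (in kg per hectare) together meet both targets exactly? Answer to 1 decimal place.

619.8 kg product A, 260.8 kg product B

Per-hectare balance (a = product A, b = product B):
K₂O: 0.15·a + 0.035·b = 102.1
P₂O₅: 0.035·a + 0.43·b = 133.84
Solving simultaneously: a = 619.812, b = 260.806.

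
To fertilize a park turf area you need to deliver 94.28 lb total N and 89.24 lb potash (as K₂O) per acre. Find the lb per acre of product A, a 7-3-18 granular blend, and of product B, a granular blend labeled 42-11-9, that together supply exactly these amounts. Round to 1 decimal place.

418.4 lb product A, 154.7 lb product B

Let a = lb of product A, b = lb of product B (per acre).
N: 0.07·a + 0.42·b = 94.28
K₂O: 0.18·a + 0.09·b = 89.24
Eliminate a: (row1) − 0.07/0.18·(row2) → 0.385·b = 59.5756, so b = 154.742.
Back-substitute: a = (94.28 − 0.42·154.742) / 0.07 = 418.407.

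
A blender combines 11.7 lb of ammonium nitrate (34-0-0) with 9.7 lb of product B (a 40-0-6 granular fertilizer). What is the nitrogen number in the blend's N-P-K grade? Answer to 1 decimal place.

Total mass = 11.7 + 9.7 = 21.4 lb.
N mass = 34%×11.7 + 40%×9.7 = 7.858 lb.
% N = 7.858 / 21.4 = 36.7196%.

36.7% N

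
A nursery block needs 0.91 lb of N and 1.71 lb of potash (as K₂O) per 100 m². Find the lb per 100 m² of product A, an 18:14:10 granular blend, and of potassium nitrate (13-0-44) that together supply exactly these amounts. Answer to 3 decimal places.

2.690 lb product A, 3.275 lb potassium nitrate

With a, b = lb per 100 m² of product A and potassium nitrate:
N: 0.18·a + 0.13·b = 0.91
K₂O: 0.1·a + 0.44·b = 1.71
From row1: a = (0.91 − 0.13·b) / 0.18.
Into row2: 0.1·(0.91 − 0.13·b)/0.18 + 0.44·b = 1.71 → b = 3.27492, a = 2.69033.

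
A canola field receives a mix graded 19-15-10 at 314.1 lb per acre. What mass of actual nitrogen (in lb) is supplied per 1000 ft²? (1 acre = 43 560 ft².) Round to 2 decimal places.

1.37 lb N per thousand sq ft

nitrogen per acre = 314.1 × 19% = 59.679 lb.
Convert to per 1000 ft²: 59.679 × 0.0229568 = 1.37004 lb.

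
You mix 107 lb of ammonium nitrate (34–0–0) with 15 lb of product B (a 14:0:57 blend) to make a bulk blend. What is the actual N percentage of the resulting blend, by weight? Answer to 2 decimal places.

Total mass = 107 + 15 = 122 lb.
N mass = 34%×107 + 14%×15 = 38.48 lb.
% N = 38.48 / 122 = 31.541%.

31.54% N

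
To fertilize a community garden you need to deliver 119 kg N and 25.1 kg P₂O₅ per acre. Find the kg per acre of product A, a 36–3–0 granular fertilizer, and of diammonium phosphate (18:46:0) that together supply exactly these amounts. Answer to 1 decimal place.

313.5 kg product A, 34.1 kg diammonium phosphate

Per-acre balance (a = product A, b = diammonium phosphate):
N: 0.36·a + 0.18·b = 119
P₂O₅: 0.03·a + 0.46·b = 25.1
From row1: a = (119 − 0.18·b) / 0.36.
Into row2: 0.03·(119 − 0.18·b)/0.36 + 0.46·b = 25.1 → b = 34.1199, a = 313.496.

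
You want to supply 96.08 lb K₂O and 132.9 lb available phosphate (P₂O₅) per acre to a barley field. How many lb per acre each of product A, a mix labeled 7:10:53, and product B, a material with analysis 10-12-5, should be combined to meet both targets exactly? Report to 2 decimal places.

83.35 lb product A, 1038.04 lb product B

Per-acre balance (a = product A, b = product B):
K₂O: 0.53·a + 0.05·b = 96.08
P₂O₅: 0.1·a + 0.12·b = 132.9
Eliminate b: (row1) − 0.05/0.12·(row2) → 0.488333·a = 40.705, so a = 83.3549.
Then b = (132.9 − 0.1·83.3549) / 0.12 = 1038.038.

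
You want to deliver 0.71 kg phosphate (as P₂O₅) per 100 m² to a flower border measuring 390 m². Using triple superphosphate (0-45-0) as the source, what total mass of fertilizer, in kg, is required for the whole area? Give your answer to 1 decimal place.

Product per 100 m² = 0.71 / 45% = 1.57778 kg.
Total product = 1.57778 × 390 / 100 = 6.15333 kg.

6.2 kg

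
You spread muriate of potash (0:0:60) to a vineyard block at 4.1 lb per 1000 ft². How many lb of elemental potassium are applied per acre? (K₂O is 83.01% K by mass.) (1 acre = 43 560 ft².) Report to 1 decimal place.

K₂O per 1000 ft² = 4.1 × 60% = 2.46 lb.
Elemental K = 2.46 × 0.8301 = 2.04205 lb per 1000 ft².
Convert to per acre: 2.04205 × 43.56 = 88.9515 lb.

89.0 lb K per acre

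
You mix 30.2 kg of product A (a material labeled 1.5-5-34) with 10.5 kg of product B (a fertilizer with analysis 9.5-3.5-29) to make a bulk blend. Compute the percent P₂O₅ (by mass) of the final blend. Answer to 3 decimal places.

4.613% P₂O₅

Total mass = 30.2 + 10.5 = 40.7 kg.
P₂O₅ mass = 5%×30.2 + 3.5%×10.5 = 1.8775 kg.
% P₂O₅ = 1.8775 / 40.7 = 4.61302%.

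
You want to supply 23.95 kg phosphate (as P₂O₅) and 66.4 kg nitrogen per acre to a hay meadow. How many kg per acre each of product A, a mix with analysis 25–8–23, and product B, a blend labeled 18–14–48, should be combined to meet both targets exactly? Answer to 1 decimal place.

242.0 kg product A, 32.8 kg product B

Let a = kg of product A, b = kg of product B (per acre).
P₂O₅: 0.08·a + 0.14·b = 23.95
N: 0.25·a + 0.18·b = 66.4
Eliminate a: (row1) − 0.08/0.25·(row2) → 0.0824·b = 2.702, so b = 32.7913.
Back-substitute: a = (23.95 − 0.14·32.7913) / 0.08 = 241.99.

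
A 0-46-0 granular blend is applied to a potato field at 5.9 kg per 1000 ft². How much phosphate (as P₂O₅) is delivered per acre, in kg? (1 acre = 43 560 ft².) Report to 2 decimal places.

118.22 kg P₂O₅ per acre

P₂O₅ per 1000 ft² = 5.9 × 46% = 2.714 kg.
Convert to per acre: 2.714 × 43.56 = 118.222 kg.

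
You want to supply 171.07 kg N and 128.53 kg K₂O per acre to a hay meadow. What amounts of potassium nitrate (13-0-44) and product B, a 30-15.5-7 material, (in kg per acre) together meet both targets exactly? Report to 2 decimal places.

216.31 kg potassium nitrate, 476.50 kg product B

With a, b = kg per acre of potassium nitrate and product B:
N: 0.13·a + 0.3·b = 171.07
K₂O: 0.44·a + 0.07·b = 128.53
Eliminate b: (row1) − 0.3/0.07·(row2) → -1.75571·a = -379.773, so a = 216.307.
Then b = (128.53 − 0.44·216.307) / 0.07 = 476.5004.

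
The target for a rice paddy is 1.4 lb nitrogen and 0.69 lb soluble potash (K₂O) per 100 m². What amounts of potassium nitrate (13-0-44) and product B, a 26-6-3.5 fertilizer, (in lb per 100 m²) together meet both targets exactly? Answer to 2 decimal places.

Let a = lb of potassium nitrate, b = lb of product B (per 100 m²).
N: 0.13·a + 0.26·b = 1.4
K₂O: 0.44·a + 0.035·b = 0.69
From row1: a = (1.4 − 0.26·b) / 0.13.
Into row2: 0.44·(1.4 − 0.26·b)/0.13 + 0.035·b = 0.69 → b = 4.79108, a = 1.18707.

1.19 lb potassium nitrate, 4.79 lb product B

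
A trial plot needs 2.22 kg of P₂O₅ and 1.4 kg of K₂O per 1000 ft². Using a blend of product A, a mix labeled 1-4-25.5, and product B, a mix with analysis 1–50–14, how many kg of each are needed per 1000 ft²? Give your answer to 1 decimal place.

Per-1000 ft² balance (a = product A, b = product B):
P₂O₅: 0.04·a + 0.5·b = 2.22
K₂O: 0.255·a + 0.14·b = 1.4
Eliminate b: (row1) − 0.5/0.14·(row2) → -0.870714·a = -2.78, so a = 3.19278.
Then b = (1.4 − 0.255·3.19278) / 0.14 = 4.18458.

3.2 kg product A, 4.2 kg product B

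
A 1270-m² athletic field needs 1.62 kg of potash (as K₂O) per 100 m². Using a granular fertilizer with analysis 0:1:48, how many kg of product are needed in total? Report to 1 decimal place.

Product per 100 m² = 1.62 / 48% = 3.375 kg.
Total product = 3.375 × 1270 / 100 = 42.8625 kg.

42.9 kg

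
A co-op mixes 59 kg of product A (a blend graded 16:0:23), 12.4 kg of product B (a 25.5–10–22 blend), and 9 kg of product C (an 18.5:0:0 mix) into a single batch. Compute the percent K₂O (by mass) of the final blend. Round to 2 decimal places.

Total mass = 59 + 12.4 + 9 = 80.4 kg.
K₂O mass = 23%×59 + 22%×12.4 + 0%×9 = 16.298 kg.
% K₂O = 16.298 / 80.4 = 20.2711%.

20.27% K₂O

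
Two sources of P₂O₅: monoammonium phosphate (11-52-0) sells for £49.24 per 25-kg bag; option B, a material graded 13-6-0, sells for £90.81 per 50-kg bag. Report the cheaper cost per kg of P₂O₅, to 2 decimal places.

£3.79 per kg P₂O₅ (monoammonium phosphate)

monoammonium phosphate: P₂O₅ per bag = 25 × 52% = 13 kg; cost = 49.24 / 13 = £3.7877/kg P₂O₅.
option B: P₂O₅ per bag = 50 × 6% = 3 kg; cost = 90.81 / 3 = £30.2700/kg P₂O₅.
monoammonium phosphate is cheaper.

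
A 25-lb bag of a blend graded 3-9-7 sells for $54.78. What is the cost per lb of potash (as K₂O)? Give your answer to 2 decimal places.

K₂O in bag = 25 × 7% = 1.75 lb.
Cost per lb K₂O = $54.78 / 1.75 = $31.3029.

$31.30 per lb K₂O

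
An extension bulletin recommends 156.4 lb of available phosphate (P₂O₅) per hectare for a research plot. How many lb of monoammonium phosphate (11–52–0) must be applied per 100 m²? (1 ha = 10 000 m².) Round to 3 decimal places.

3.008 lb of product per hundred sq m

Product per hectare = 156.4 / 52% = 300.769 lb.
Convert to per 100 m²: 300.769 × 0.01 = 3.00769 lb.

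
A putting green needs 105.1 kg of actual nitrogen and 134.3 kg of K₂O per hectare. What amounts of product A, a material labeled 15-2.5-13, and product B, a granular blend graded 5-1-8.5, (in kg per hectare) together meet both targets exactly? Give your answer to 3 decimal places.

354.960 kg product A, 1037.120 kg product B

With a, b = kg per hectare of product A and product B:
N: 0.15·a + 0.05·b = 105.1
K₂O: 0.13·a + 0.085·b = 134.3
Eliminate b: (row1) − 0.05/0.085·(row2) → 0.0735294·a = 26.1, so a = 354.96.
Then b = (134.3 − 0.13·354.96) / 0.085 = 1037.12.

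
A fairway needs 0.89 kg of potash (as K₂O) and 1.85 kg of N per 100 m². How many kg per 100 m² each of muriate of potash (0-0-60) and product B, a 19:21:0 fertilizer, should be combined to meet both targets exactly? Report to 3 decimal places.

1.483 kg muriate of potash, 9.737 kg product B

Let a = kg of muriate of potash, b = kg of product B (per 100 m²).
K₂O: 0.6·a + 0·b = 0.89
N: 0·a + 0.19·b = 1.85
Solving simultaneously: a = 1.48333, b = 9.73684.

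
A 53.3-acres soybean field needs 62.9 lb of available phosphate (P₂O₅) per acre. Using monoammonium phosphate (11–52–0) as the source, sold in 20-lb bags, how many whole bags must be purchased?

323 bags

Product per acre = 62.9 / 52% = 120.962 lb.
Total product = 120.962 × 53.3 = 6447.25 lb.
Bags = ⌈6447.25 / 20⌉ = 323.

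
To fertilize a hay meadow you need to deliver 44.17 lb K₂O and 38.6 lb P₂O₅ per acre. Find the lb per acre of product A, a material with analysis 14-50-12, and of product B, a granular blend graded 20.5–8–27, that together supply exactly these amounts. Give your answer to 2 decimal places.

54.93 lb product A, 139.18 lb product B

Let a = lb of product A, b = lb of product B (per acre).
K₂O: 0.12·a + 0.27·b = 44.17
P₂O₅: 0.5·a + 0.08·b = 38.6
Eliminate a: (row1) − 0.12/0.5·(row2) → 0.2508·b = 34.906, so b = 139.179.
Back-substitute: a = (44.17 − 0.27·139.179) / 0.12 = 54.9314.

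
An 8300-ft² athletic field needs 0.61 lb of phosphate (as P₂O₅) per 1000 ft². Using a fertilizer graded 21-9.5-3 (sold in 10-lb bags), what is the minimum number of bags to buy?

Product per 1000 ft² = 0.61 / 9.5% = 6.42105 lb.
Total product = 6.42105 × 8300 / 1000 = 53.2947 lb.
Bags = ⌈53.2947 / 10⌉ = 6.

6 bags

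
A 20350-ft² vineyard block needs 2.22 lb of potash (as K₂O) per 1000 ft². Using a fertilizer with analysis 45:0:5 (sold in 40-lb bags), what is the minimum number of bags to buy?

Product per 1000 ft² = 2.22 / 5% = 44.4 lb.
Total product = 44.4 × 20350 / 1000 = 903.54 lb.
Bags = ⌈903.54 / 40⌉ = 23.

23 bags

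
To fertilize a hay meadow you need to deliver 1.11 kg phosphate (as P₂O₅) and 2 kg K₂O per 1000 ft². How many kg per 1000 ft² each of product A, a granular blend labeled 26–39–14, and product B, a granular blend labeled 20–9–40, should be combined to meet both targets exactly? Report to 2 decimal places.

1.84 kg product A, 4.36 kg product B

With a, b = kg per 1000 ft² of product A and product B:
P₂O₅: 0.39·a + 0.09·b = 1.11
K₂O: 0.14·a + 0.4·b = 2
Eliminate b: (row1) − 0.09/0.4·(row2) → 0.3585·a = 0.66, so a = 1.841.
Then b = (2 − 0.14·1.841) / 0.4 = 4.35565.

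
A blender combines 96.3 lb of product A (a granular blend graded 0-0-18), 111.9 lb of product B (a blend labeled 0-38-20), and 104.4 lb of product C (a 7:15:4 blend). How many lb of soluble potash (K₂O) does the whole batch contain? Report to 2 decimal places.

43.89 lb K₂O

K₂O mass = 18%×96.3 + 20%×111.9 + 4%×104.4 = 43.89 lb.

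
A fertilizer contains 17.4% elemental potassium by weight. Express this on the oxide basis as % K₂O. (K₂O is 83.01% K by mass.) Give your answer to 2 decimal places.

%K₂O = 17.4 / 0.8301 = 20.9613%.

20.96% K₂O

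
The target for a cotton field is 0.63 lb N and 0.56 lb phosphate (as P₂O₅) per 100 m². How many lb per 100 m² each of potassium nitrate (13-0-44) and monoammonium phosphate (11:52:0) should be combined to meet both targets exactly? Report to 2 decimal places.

With a, b = lb per 100 m² of potassium nitrate and monoammonium phosphate:
N: 0.13·a + 0.11·b = 0.63
P₂O₅: 0·a + 0.52·b = 0.56
Solving simultaneously: a = 3.93491, b = 1.07692.

3.93 lb potassium nitrate, 1.08 lb monoammonium phosphate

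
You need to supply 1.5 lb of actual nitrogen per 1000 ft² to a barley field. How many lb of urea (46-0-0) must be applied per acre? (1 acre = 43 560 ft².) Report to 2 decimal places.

Product per 1000 ft² = 1.5 / 46% = 3.26087 lb.
Convert to per acre: 3.26087 × 43.56 = 142.043 lb.

142.04 lb of product per acre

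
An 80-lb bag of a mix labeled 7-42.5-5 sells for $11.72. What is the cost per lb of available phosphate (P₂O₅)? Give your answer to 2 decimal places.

$0.34 per lb P₂O₅

P₂O₅ in bag = 80 × 42.5% = 34 lb.
Cost per lb P₂O₅ = $11.72 / 34 = $0.3447.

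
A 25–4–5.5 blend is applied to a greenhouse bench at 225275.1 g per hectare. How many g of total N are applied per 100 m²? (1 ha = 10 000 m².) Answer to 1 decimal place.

nitrogen per hectare = 225275.1 × 25% = 56318.8 g.
Convert to per 100 m²: 56318.8 × 0.01 = 563.188 g.

563.2 g N per hundred sq m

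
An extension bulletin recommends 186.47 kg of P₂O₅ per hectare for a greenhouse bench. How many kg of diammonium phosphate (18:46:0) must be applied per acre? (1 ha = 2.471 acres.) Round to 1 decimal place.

Product per hectare = 186.47 / 46% = 405.37 kg.
Convert to per acre: 405.37 × 0.404694 = 164.051 kg.

164.1 kg of product per acre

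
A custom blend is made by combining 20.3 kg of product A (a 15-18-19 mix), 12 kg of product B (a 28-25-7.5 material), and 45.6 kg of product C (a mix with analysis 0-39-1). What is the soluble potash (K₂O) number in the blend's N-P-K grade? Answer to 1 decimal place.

6.7% K₂O

Total mass = 20.3 + 12 + 45.6 = 77.9 kg.
K₂O mass = 19%×20.3 + 7.5%×12 + 1%×45.6 = 5.213 kg.
% K₂O = 5.213 / 77.9 = 6.69191%.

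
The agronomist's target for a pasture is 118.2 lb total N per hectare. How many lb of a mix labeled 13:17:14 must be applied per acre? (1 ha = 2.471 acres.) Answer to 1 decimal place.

368.0 lb of product per acre

Product per hectare = 118.2 / 13% = 909.231 lb.
Convert to per acre: 909.231 × 0.404694 = 367.961 lb.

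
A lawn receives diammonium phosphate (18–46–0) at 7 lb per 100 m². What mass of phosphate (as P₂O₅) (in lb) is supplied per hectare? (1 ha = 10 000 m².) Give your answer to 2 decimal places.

P₂O₅ per 100 m² = 7 × 46% = 3.22 lb.
Convert to per hectare: 3.22 × 100 = 322 lb.

322.00 lb P₂O₅ per hectare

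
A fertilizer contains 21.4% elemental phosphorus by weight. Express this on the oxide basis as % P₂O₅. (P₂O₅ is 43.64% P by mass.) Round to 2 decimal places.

49.04% P₂O₅

%P₂O₅ = 21.4 / 0.4364 = 49.0376%.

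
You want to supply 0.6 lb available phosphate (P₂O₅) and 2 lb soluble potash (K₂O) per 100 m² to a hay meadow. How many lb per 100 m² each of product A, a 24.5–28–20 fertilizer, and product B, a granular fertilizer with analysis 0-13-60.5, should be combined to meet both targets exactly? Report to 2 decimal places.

With a, b = lb per 100 m² of product A and product B:
P₂O₅: 0.28·a + 0.13·b = 0.6
K₂O: 0.2·a + 0.605·b = 2
From row1: a = (0.6 − 0.13·b) / 0.28.
Into row2: 0.2·(0.6 − 0.13·b)/0.28 + 0.605·b = 2 → b = 3.06834, a = 0.718271.

0.72 lb product A, 3.07 lb product B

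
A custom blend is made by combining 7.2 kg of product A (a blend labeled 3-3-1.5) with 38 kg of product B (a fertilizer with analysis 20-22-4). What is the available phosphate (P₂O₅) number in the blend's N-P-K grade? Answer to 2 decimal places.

18.97% P₂O₅

Total mass = 7.2 + 38 = 45.2 kg.
P₂O₅ mass = 3%×7.2 + 22%×38 = 8.576 kg.
% P₂O₅ = 8.576 / 45.2 = 18.9735%.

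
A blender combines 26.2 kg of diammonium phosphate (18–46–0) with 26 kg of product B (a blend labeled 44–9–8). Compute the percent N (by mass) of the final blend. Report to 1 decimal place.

Total mass = 26.2 + 26 = 52.2 kg.
N mass = 18%×26.2 + 44%×26 = 16.156 kg.
% N = 16.156 / 52.2 = 30.9502%.

31.0% N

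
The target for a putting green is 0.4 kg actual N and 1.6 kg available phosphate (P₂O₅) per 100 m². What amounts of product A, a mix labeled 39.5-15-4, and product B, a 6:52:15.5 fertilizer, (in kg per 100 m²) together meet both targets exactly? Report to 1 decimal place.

0.6 kg product A, 2.9 kg product B

Let a = kg of product A, b = kg of product B (per 100 m²).
N: 0.395·a + 0.06·b = 0.4
P₂O₅: 0.15·a + 0.52·b = 1.6
Solving simultaneously: a = 0.570265, b = 2.91242.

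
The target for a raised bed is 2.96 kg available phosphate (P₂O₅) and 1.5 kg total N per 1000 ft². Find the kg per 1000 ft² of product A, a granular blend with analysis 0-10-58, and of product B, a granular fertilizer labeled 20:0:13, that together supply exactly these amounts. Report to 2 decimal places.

With a, b = kg per 1000 ft² of product A and product B:
P₂O₅: 0.1·a + 0·b = 2.96
N: 0·a + 0.2·b = 1.5
Solving simultaneously: a = 29.6, b = 7.5.

29.60 kg product A, 7.50 kg product B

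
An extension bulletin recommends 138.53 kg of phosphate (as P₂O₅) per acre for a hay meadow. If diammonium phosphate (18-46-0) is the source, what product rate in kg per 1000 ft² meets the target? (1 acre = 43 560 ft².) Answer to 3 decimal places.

Product per acre = 138.53 / 46% = 301.152 kg.
Convert to per 1000 ft²: 301.152 × 0.0229568 = 6.9135 kg.

6.914 kg of product per thousand sq ft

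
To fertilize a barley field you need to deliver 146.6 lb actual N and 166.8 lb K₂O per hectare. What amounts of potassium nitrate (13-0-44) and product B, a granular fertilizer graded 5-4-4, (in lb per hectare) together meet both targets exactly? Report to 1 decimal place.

147.4 lb potassium nitrate, 2548.8 lb product B

With a, b = lb per hectare of potassium nitrate and product B:
N: 0.13·a + 0.05·b = 146.6
K₂O: 0.44·a + 0.04·b = 166.8
Solving simultaneously: a = 147.381, b = 2548.81.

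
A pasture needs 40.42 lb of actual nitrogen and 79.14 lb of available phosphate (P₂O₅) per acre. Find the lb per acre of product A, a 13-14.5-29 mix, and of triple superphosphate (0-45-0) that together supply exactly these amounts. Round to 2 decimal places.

Per-acre balance (a = product A, b = triple superphosphate):
N: 0.13·a + 0·b = 40.42
P₂O₅: 0.145·a + 0.45·b = 79.14
Solving simultaneously: a = 310.923, b = 75.6803.

310.92 lb product A, 75.68 lb triple superphosphate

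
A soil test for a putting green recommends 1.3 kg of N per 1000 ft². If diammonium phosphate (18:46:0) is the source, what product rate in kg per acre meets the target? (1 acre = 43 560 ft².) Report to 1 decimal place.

Product per 1000 ft² = 1.3 / 18% = 7.22222 kg.
Convert to per acre: 7.22222 × 43.56 = 314.6 kg.

314.6 kg of product per acre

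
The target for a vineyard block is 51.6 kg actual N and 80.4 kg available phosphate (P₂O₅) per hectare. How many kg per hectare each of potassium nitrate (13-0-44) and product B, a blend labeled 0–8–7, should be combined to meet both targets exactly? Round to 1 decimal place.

Let a = kg of potassium nitrate, b = kg of product B (per hectare).
N: 0.13·a + 0·b = 51.6
P₂O₅: 0·a + 0.08·b = 80.4
Solving simultaneously: a = 396.923, b = 1005.

396.9 kg potassium nitrate, 1005.0 kg product B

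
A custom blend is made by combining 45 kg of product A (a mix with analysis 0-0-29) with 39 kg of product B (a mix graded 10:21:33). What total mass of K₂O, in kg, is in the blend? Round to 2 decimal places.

K₂O mass = 29%×45 + 33%×39 = 25.92 kg.

25.92 kg K₂O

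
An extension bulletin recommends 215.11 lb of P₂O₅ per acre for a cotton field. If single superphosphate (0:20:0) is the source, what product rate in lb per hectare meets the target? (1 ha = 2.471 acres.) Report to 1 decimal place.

Product per acre = 215.11 / 20% = 1075.55 lb.
Convert to per hectare: 1075.55 × 2.471 = 2657.68 lb.

2657.7 lb of product per hectare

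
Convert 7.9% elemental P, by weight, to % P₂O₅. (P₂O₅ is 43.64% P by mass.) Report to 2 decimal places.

%P₂O₅ = 7.9 / 0.4364 = 18.1027%.

18.10% P₂O₅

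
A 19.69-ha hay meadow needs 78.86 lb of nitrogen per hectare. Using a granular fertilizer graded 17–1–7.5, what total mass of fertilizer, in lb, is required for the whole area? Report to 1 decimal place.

9133.8 lb

Product per hectare = 78.86 / 17% = 463.882 lb.
Total product = 463.882 × 19.69 = 9133.84 lb.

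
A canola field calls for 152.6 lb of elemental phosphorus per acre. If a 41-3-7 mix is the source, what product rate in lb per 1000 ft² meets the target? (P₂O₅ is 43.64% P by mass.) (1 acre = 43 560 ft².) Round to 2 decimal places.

267.58 lb of product per thousand sq ft

As P₂O₅: 152.6 / 0.4364 = 349.679 lb per acre.
Product per acre = 349.679 / 3% = 11656 lb.
Convert to per 1000 ft²: 11656 × 0.0229568 = 267.584 lb.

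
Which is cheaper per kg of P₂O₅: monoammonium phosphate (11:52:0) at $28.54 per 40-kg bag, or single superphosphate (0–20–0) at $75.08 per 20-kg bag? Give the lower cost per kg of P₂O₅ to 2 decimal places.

$1.37 per kg P₂O₅ (monoammonium phosphate)

monoammonium phosphate: P₂O₅ per bag = 40 × 52% = 20.8 kg; cost = 28.54 / 20.8 = $1.3721/kg P₂O₅.
single superphosphate: P₂O₅ per bag = 20 × 20% = 4 kg; cost = 75.08 / 4 = $18.7700/kg P₂O₅.
monoammonium phosphate is cheaper.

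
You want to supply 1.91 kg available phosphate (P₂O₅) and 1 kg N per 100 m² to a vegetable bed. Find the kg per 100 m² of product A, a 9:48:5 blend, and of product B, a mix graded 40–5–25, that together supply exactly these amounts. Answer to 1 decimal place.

3.8 kg product A, 1.6 kg product B

With a, b = kg per 100 m² of product A and product B:
P₂O₅: 0.48·a + 0.05·b = 1.91
N: 0.09·a + 0.4·b = 1
From row1: a = (1.91 − 0.05·b) / 0.48.
Into row2: 0.09·(1.91 − 0.05·b)/0.48 + 0.4·b = 1 → b = 1.6432, a = 3.808.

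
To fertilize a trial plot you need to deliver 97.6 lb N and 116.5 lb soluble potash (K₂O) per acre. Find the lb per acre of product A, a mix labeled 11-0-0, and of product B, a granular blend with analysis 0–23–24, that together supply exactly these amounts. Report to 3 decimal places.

887.273 lb product A, 485.417 lb product B

With a, b = lb per acre of product A and product B:
N: 0.11·a + 0·b = 97.6
K₂O: 0·a + 0.24·b = 116.5
Solving simultaneously: a = 887.2727, b = 485.4167.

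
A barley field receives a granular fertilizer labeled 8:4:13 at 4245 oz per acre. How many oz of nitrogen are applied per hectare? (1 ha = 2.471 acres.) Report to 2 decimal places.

839.15 oz N per hectare

nitrogen per acre = 4245 × 8% = 339.6 oz.
Convert to per hectare: 339.6 × 2.471 = 839.152 oz.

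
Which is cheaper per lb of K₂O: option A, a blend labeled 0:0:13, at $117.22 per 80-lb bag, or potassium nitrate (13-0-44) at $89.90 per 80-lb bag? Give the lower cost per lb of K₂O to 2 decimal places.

option A: K₂O per bag = 80 × 13% = 10.4 lb; cost = 117.22 / 10.4 = $11.2712/lb K₂O.
potassium nitrate: K₂O per bag = 80 × 44% = 35.2 lb; cost = 89.90 / 35.2 = $2.5540/lb K₂O.
potassium nitrate is cheaper.

$2.55 per lb K₂O (potassium nitrate)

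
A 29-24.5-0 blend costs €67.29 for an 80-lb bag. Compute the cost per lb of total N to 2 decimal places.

N in bag = 80 × 29% = 23.2 lb.
Cost per lb N = €67.29 / 23.2 = €2.9004.

€2.90 per lb N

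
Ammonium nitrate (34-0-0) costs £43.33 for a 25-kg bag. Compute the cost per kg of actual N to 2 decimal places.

£5.10 per kg N

N in bag = 25 × 34% = 8.5 kg.
Cost per kg N = £43.33 / 8.5 = £5.0976.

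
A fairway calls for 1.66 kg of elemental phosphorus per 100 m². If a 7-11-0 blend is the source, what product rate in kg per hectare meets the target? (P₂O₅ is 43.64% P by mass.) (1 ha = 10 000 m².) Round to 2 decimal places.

3458.05 kg of product per hectare

As P₂O₅: 1.66 / 0.4364 = 3.80385 kg per 100 m².
Product per 100 m² = 3.80385 / 11% = 34.5805 kg.
Convert to per hectare: 34.5805 × 100 = 3458.045 kg.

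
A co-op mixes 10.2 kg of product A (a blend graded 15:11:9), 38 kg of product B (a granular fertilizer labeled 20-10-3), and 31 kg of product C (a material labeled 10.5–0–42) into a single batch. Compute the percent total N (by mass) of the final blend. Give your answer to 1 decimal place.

15.6% N

Total mass = 10.2 + 38 + 31 = 79.2 kg.
N mass = 15%×10.2 + 20%×38 + 10.5%×31 = 12.385 kg.
% N = 12.385 / 79.2 = 15.6376%.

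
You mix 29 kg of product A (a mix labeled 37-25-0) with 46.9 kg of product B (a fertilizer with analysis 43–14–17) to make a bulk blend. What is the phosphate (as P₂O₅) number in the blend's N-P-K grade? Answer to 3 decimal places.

Total mass = 29 + 46.9 = 75.9 kg.
P₂O₅ mass = 25%×29 + 14%×46.9 = 13.816 kg.
% P₂O₅ = 13.816 / 75.9 = 18.2029%.

18.203% P₂O₅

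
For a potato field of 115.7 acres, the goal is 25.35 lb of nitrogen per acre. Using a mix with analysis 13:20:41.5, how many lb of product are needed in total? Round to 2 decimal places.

22561.50 lb

Product per acre = 25.35 / 13% = 195 lb.
Total product = 195 × 115.7 = 22561.5 lb.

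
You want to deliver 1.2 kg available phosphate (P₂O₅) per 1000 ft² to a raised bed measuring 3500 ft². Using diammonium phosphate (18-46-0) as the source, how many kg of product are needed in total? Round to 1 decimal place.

Product per 1000 ft² = 1.2 / 46% = 2.6087 kg.
Total product = 2.6087 × 3500 / 1000 = 9.13043 kg.

9.1 kg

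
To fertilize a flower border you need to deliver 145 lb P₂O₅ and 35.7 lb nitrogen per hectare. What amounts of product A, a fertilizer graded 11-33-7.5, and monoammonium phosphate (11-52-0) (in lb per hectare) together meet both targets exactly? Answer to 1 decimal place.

125.1 lb product A, 199.5 lb monoammonium phosphate

Per-hectare balance (a = product A, b = monoammonium phosphate):
P₂O₅: 0.33·a + 0.52·b = 145
N: 0.11·a + 0.11·b = 35.7
Solving simultaneously: a = 125.072, b = 199.474.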